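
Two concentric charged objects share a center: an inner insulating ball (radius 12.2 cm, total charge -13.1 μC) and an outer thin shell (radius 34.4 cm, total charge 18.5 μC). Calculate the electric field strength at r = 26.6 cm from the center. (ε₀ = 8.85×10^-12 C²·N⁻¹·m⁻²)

Symmetry ⇒ E = E(r) r̂. Gaussian sphere of radius r = 26.6 cm (between the bodies, 12.2 cm < r < 34.4 cm).
Only the inner charge is enclosed; the outer shell contributes nothing inside itself. Q_enc = -13.1 μC = -1.31×10^-5 C.
By Gauss's law, ∮E·dA = E·4πr² = Q_enc/ε₀.
E = |Q_enc|/(4πε₀r²) = (1.31×10^-5)/(4π·8.85×10^-12·(0.266)²) = 1.66×10^6 N/C.

|E| = 1.66×10^6 N/C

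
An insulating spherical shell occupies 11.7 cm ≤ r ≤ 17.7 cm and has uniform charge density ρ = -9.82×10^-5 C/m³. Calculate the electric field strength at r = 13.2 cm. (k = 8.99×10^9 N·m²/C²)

E = 1.48×10^5 N/C

Use a concentric Gaussian sphere at r = 13.2 cm (within the shell material, 11.7 cm < r < 17.7 cm).
Enclosed charge is the volume from a to r: Q_enc = (4π/3)ρ(r³ − a³) = -2.873×10^-7 C.
Gauss's law: E·4πr² = Q_enc/ε₀.
E = k|Q_enc|/r² = (8.99×10^9)(2.873×10^-7)/(0.132)² = 1.48×10^5 N/C.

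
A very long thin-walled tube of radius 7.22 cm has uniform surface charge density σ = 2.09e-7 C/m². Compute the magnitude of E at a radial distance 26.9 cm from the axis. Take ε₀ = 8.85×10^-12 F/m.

6.34e3 N/C

Take a coaxial cylindrical Gaussian surface of radius r = 26.9 cm and length L (r > 7.22 cm).
The whole shell is enclosed: λ_enc = σ·2πR = (2.09e-7)·2π·(0.0722) = 9.481×10^-8 C/m.
Since E is radial and uniform over the curved surface, Φ = E·2πrL = Q_enc/ε₀ = λ_enc L/ε₀.
E = |λ_enc|/(2πε₀r) = (9.481e-8)/(2π·8.85×10^-12·0.269) = 6.34×10^3 N/C.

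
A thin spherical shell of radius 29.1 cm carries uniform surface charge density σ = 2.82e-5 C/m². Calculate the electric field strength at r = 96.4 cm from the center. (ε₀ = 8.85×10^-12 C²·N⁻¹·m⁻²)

E = 2.90×10^5 N/C

By spherical symmetry E is radial; choose a Gaussian sphere of radius r = 96.4 cm (r > 29.1 cm).
The entire shell is enclosed: Q_enc = σ·4πR² = (2.82e-5)·4π·(0.291)² = 3.001e-5 C.
Gauss's law: E·4πr² = Q_enc/ε₀.
E = |Q_enc|/(4πε₀r²) = (3.001e-5)/(4π·8.85×10^-12·(0.964)²) = 2.90×10^5 N/C.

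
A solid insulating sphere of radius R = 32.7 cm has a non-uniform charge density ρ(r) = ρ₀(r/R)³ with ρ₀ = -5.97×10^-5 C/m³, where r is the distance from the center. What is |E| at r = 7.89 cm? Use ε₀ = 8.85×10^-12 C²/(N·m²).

E ≈ 1.25e3 N/C

Symmetry ⇒ E = E(r) r̂. Gaussian sphere of radius r = 7.89 cm (r < R).
Integrate the density: Q_enc = 4π ∫₀^r ρ₀(r'/R)^3 r'² dr' = 4πρ₀ r^6/(6·R³) = -8.627e-10 C.
Since E is radial and uniform over the Gaussian sphere, Φ = E·4πr² = Q_enc/ε₀.
E = |Q_enc|/(4πε₀r²) = (8.627×10^-10)/(4π·8.85×10^-12·(0.0789)²) = 1.25×10^3 N/C.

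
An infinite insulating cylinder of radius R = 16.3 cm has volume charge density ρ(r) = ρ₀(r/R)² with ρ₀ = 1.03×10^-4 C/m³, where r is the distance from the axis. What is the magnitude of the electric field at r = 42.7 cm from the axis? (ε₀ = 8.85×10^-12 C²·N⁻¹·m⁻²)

E = 1.81e5 N/C

By cylindrical symmetry E is radial; use a coaxial Gaussian cylinder of radius 42.7 cm and length L (r > R, full charge per length enclosed).
λ_enc = 2π ∫₀^R ρ₀(r'/R)^2 r' dr' = 2πρ₀R²/4 = 4.299×10^-6 C/m.
Since E is radial and uniform over the curved surface, Φ = E·2πrL = Q_enc/ε₀ = λ_enc L/ε₀.
E = |λ_enc|/(2πε₀r) = (4.299×10^-6)/(2π·8.85×10^-12·0.427) = 1.81e5 N/C.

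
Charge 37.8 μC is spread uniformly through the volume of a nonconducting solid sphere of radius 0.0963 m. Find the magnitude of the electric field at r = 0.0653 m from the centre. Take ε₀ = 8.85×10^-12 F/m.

2.49e7 V/m

Use a concentric Gaussian sphere at r = 0.0653 m (r < R).
For a uniform sphere the enclosed fraction is (r/R)³, so Q_enc = (37.8 μC)(0.0653/0.0963)³ = 1.179e-5 C.
By Gauss's law, ∮E·dA = E·4πr² = Q_enc/ε₀.
E = |Q_enc|/(4πε₀r²) = (1.179e-5)/(4π·8.85×10^-12·(0.0653)²) = 2.49×10^7 N/C.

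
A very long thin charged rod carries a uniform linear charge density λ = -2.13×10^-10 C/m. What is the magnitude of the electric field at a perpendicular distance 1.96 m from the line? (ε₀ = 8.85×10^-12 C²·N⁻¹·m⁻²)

E ≈ 1.95 V/m

Choose a coaxial cylinder of radius r = 1.96 m (arbitrary length L) as the Gaussian surface.
Q_enc = λL, so λ_enc = -2.13e-10 C/m.
Applying ∮E·dA = Q_enc/ε₀ with the end caps contributing no flux:
E = |λ_enc|/(2πε₀r) = (2.13×10^-10)/(2π·8.85×10^-12·1.96) = 1.95 N/C.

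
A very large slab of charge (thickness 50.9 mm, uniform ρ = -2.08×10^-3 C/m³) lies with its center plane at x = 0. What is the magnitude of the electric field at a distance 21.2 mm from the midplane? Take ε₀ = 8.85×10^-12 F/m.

By symmetry E is perpendicular to the slab. A Gaussian pillbox from −21.2 mm to +21.2 mm (face area A) lies entirely within the slab.
Q_enc = ρ·(2x)·A and flux = 2EA, so 2EA = 2ρxA/ε₀ ⇒ E = |ρ|x/ε₀.
E = (2.08e-3)(0.0212)/(8.85×10^-12) = 4.98e6 N/C.

4.98×10^6 N/C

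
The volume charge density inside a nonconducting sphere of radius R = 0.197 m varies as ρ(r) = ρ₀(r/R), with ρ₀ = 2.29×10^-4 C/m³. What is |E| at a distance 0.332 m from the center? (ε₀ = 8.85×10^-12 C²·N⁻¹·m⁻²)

|E| ≈ 4.49×10^5 N/C

By spherical symmetry E is radial; choose a Gaussian sphere of radius r = 0.332 m (r > R, all charge enclosed).
Q_enc = 4π ∫₀^R ρ₀(r'/R)^1 r'² dr' = 4πρ₀R³/4 = 5.50e-6 C.
By Gauss's law, ∮E·dA = E·4πr² = Q_enc/ε₀.
E = |Q_enc|/(4πε₀r²) = (5.50e-6)/(4π·8.85×10^-12·(0.332)²) = 4.49e5 N/C.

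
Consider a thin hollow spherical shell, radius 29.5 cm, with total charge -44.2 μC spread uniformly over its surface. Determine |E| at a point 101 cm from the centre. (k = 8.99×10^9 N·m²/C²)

Use a concentric Gaussian sphere at r = 101 cm (r > 29.5 cm).
The entire shell is enclosed: Q_enc = -4.42×10^-5 C.
Since E is radial and uniform over the Gaussian sphere, Φ = E·4πr² = Q_enc/ε₀.
E = k|Q_enc|/r² = (8.99×10^9)(4.42×10^-5)/(1.01)² = 3.90e5 N/C.

3.90×10^5 N/C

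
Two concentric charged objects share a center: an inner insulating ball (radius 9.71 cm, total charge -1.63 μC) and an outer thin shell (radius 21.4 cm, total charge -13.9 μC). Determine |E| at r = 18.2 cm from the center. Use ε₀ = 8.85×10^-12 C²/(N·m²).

E ≈ 4.42e5 V/m

By spherical symmetry E is radial; choose a Gaussian sphere of radius r = 18.2 cm (between the bodies, 9.71 cm < r < 21.4 cm).
The shell at 21.4 cm lies outside the Gaussian surface, so Q_enc = -1.63 μC = -1.63×10^-6 C.
By Gauss's law, ∮E·dA = E·4πr² = Q_enc/ε₀.
E = |Q_enc|/(4πε₀r²) = (1.63×10^-6)/(4π·8.85×10^-12·(0.182)²) = 4.42×10^5 N/C.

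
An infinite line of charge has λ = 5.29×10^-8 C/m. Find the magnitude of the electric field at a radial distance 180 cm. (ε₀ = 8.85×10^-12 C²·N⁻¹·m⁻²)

529 N/C

By cylindrical symmetry E is radial; use a coaxial Gaussian cylinder of radius 180 cm and length L.
Q_enc = λL, so λ_enc = 5.29×10^-8 C/m.
Applying ∮E·dA = Q_enc/ε₀ with the end caps contributing no flux:
E = |λ_enc|/(2πε₀r) = (5.29×10^-8)/(2π·8.85×10^-12·1.8) = 529 N/C.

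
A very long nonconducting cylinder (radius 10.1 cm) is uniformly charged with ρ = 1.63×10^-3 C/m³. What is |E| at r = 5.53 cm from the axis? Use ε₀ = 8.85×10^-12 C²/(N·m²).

Take a coaxial cylindrical Gaussian surface of radius r = 5.53 cm and length L (r < R).
Charge inside radius r per length L is ρ·πr²·L, so λ_enc = ρπr² = 1.566e-5 C/m.
Since E is radial and uniform over the curved surface, Φ = E·2πrL = Q_enc/ε₀ = λ_enc L/ε₀.
E = |λ_enc|/(2πε₀r) = (1.566×10^-5)/(2π·8.85×10^-12·0.0553) = 5.09×10^6 N/C.

|E| ≈ 5.09e6 N/C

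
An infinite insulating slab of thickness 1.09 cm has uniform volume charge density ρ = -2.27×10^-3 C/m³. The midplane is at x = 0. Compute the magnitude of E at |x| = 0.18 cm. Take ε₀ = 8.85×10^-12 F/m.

By symmetry E is perpendicular to the slab. A Gaussian pillbox from −0.18 cm to +0.18 cm (face area A) lies entirely within the slab.
Q_enc = ρ·(2x)·A and flux = 2EA, so 2EA = 2ρxA/ε₀ ⇒ E = |ρ|x/ε₀.
E = (2.27e-3)(0.0018)/(8.85×10^-12) = 4.62×10^5 N/C.

4.62e5 V/m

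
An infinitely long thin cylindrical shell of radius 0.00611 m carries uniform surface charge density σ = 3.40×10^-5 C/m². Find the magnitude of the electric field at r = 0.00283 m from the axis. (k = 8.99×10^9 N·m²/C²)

Coaxial Gaussian cylinder, radius r = 0.00283 m, length L (r < 0.00611 m, inside the shell).
All the surface charge lies outside this cylinder: Q_enc = 0, hence E = 0.

|E| = 0 N/C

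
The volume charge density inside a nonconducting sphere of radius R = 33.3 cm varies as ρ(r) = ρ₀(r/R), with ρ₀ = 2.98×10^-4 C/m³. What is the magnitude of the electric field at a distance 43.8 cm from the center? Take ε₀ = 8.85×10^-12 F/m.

Use a concentric Gaussian sphere at r = 43.8 cm (r > R, all charge enclosed).
Q_enc = 4π ∫₀^R ρ₀(r'/R)^1 r'² dr' = 4πρ₀R³/4 = 3.457e-5 C.
Applying ∮E·dA = Q_enc/ε₀ with Φ = E(4πr²):
E = |Q_enc|/(4πε₀r²) = (3.457×10^-5)/(4π·8.85×10^-12·(0.438)²) = 1.62×10^6 N/C.

E ≈ 1.62×10^6 N/C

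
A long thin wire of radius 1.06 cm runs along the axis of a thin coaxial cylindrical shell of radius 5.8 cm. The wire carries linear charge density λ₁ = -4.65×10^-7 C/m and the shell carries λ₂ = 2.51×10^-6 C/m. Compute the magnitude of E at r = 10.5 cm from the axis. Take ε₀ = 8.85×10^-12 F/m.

By cylindrical symmetry E is radial; use a coaxial Gaussian cylinder of radius 10.5 cm and length L (r > 5.8 cm, enclosing both).
λ_enc = λ₁ + λ₂ = (-4.65e-7) + (2.51e-6) = 2.045×10^-6 C/m.
Applying ∮E·dA = Q_enc/ε₀ with the end caps contributing no flux:
E = |λ_enc|/(2πε₀r) = (2.045×10^-6)/(2π·8.85×10^-12·0.105) = 3.50×10^5 N/C.

|E| = 3.50×10^5 N/C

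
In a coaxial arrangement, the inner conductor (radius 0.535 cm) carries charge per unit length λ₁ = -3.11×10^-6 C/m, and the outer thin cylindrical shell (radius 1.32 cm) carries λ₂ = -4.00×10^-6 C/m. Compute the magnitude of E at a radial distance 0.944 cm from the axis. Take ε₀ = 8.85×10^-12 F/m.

|E| = 5.92×10^6 N/C

By cylindrical symmetry E is radial; use a coaxial Gaussian cylinder of radius 0.944 cm and length L (between the conductors, 0.535 cm < r < 1.32 cm).
The shell at 1.32 cm lies outside the Gaussian surface, so λ_enc = λ₁ = -3.11×10^-6 C/m.
Applying ∮E·dA = Q_enc/ε₀ with the end caps contributing no flux:
E = |λ_enc|/(2πε₀r) = (3.11×10^-6)/(2π·8.85×10^-12·0.00944) = 5.92×10^6 N/C.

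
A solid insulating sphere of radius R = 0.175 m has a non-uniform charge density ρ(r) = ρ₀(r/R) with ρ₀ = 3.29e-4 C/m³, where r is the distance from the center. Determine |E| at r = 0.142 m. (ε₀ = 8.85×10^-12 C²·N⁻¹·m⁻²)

E ≈ 1.07×10^6 V/m

Take a concentric spherical Gaussian surface of radius r = 0.142 m (r < R).
Q_enc = ∫₀^r ρ(r')·4πr'² dr' = (4πρ₀/R) ∫₀^r r'^3 dr' = 4πρ₀ r^4/(4·R) = 2.401×10^-6 C.
Gauss's law: E·4πr² = Q_enc/ε₀.
E = |Q_enc|/(4πε₀r²) = (2.401×10^-6)/(4π·8.85×10^-12·(0.142)²) = 1.07×10^6 N/C.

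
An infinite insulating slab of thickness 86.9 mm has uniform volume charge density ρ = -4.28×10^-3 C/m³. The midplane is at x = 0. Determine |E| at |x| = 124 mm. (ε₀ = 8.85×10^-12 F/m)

The point |x| = 124 mm lies outside the slab (half-thickness 0.04345 m). A symmetric pillbox spanning the full slab encloses Q_enc = ρ·d·A.
Flux = 2EA ⇒ E = |ρ|d/(2ε₀), independent of distance outside.
E = (4.28e-3)(0.0869)/(2·8.85×10^-12) = 2.10×10^7 N/C.

|E| = 2.10e7 N/C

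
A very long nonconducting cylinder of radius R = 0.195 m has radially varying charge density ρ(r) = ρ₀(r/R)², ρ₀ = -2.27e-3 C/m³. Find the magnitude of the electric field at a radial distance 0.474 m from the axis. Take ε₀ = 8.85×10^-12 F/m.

Take a coaxial cylindrical Gaussian surface of radius r = 0.474 m and length L (r > R, full charge per length enclosed).
λ_enc = 2π ∫₀^R ρ₀(r'/R)^2 r' dr' = 2πρ₀R²/4 = -1.356×10^-4 C/m.
Gauss's law: E·2πrL = λ_enc L/ε₀.
E = |λ_enc|/(2πε₀r) = (1.356×10^-4)/(2π·8.85×10^-12·0.474) = 5.14×10^6 N/C.

E ≈ 5.14e6 N/C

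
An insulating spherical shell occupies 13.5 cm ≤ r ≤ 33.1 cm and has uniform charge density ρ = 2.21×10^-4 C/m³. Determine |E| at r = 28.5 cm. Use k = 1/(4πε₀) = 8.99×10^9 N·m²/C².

E = 2.12×10^6 N/C

Take a concentric spherical Gaussian surface of radius r = 28.5 cm (within the shell material, 13.5 cm < r < 33.1 cm).
Only the shell between 13.5 cm and r is enclosed: Q_enc = ρ·(4π/3)(r³ − a³) = (2.21×10^-4)·(4π/3)·((0.285)³ − (0.135)³) = 1.915e-5 C.
Gauss's law: E·4πr² = Q_enc/ε₀.
E = k|Q_enc|/r² = (8.99×10^9)(1.915×10^-5)/(0.285)² = 2.12×10^6 N/C.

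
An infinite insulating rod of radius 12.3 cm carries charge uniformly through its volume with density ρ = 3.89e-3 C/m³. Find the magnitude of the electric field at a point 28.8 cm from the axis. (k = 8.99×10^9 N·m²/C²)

1.15e7 N/C

By cylindrical symmetry E is radial; use a coaxial Gaussian cylinder of radius 28.8 cm and length L (r > 12.3 cm, full cross-section enclosed).
λ_enc = ρ·πR² = (3.89e-3)π(0.123)² = 1.849×10^-4 C/m.
Gauss's law: E·2πrL = λ_enc L/ε₀.
E = 2k|λ_enc|/r = 2(8.99×10^9)(1.849×10^-4)/(0.288) = 1.15×10^7 N/C.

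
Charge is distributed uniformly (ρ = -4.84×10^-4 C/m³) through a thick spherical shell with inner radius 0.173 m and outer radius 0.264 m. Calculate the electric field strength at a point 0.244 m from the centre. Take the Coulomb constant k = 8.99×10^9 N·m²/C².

Symmetry ⇒ E = E(r) r̂. Gaussian sphere of radius r = 0.244 m (within the shell material, 0.173 m < r < 0.264 m).
Only the shell between 0.173 m and r is enclosed: Q_enc = ρ·(4π/3)(r³ − a³) = (-4.84×10^-4)·(4π/3)·((0.244)³ − (0.173)³) = -1.895×10^-5 C.
By Gauss's law, ∮E·dA = E·4πr² = Q_enc/ε₀.
E = k|Q_enc|/r² = (8.99×10^9)(1.895×10^-5)/(0.244)² = 2.86e6 N/C.

|E| ≈ 2.86×10^6 N/C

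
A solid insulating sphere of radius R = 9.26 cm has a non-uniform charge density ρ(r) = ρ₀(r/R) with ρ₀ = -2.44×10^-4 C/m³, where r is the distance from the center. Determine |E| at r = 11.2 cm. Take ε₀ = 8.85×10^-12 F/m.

E ≈ 4.36e5 N/C

Use a concentric Gaussian sphere at r = 11.2 cm (r > R, all charge enclosed).
Q_enc = 4π ∫₀^R ρ₀(r'/R)^1 r'² dr' = 4πρ₀R³/4 = -6.087×10^-7 C.
Applying ∮E·dA = Q_enc/ε₀ with Φ = E(4πr²):
E = |Q_enc|/(4πε₀r²) = (6.087×10^-7)/(4π·8.85×10^-12·(0.112)²) = 4.36×10^5 N/C.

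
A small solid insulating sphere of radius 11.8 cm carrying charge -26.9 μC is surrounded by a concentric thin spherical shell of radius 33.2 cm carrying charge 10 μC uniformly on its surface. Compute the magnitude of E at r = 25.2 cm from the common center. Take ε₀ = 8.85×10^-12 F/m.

By spherical symmetry E is radial; choose a Gaussian sphere of radius r = 25.2 cm (between the bodies, 11.8 cm < r < 33.2 cm).
Only the inner charge is enclosed; the outer shell contributes nothing inside itself. Q_enc = -26.9 μC = -2.69×10^-5 C.
Since E is radial and uniform over the Gaussian sphere, Φ = E·4πr² = Q_enc/ε₀.
E = |Q_enc|/(4πε₀r²) = (2.69×10^-5)/(4π·8.85×10^-12·(0.252)²) = 3.81e6 N/C.

|E| = 3.81×10^6 V/m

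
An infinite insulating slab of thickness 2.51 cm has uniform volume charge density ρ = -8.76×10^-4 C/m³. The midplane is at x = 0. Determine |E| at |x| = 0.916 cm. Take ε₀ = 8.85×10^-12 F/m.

By symmetry E is perpendicular to the slab. A Gaussian pillbox from −0.916 cm to +0.916 cm (face area A) lies entirely within the slab.
Q_enc = ρ·(2x)·A and flux = 2EA, so 2EA = 2ρxA/ε₀ ⇒ E = |ρ|x/ε₀.
E = (8.76×10^-4)(0.00916)/(8.85×10^-12) = 9.07e5 N/C.

E = 9.07×10^5 N/C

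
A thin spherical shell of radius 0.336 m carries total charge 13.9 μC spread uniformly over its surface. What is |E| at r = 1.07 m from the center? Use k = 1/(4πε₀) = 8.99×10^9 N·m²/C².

|E| ≈ 1.09×10^5 V/m

Use a concentric Gaussian sphere at r = 1.07 m (r > 0.336 m).
The entire shell is enclosed: Q_enc = 1.39×10^-5 C.
By Gauss's law, ∮E·dA = E·4πr² = Q_enc/ε₀.
E = k|Q_enc|/r² = (8.99×10^9)(1.39×10^-5)/(1.07)² = 1.09e5 N/C.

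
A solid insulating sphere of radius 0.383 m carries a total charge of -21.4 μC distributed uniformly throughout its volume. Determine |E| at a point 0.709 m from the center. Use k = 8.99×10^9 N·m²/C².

|E| = 3.83×10^5 N/C

Symmetry ⇒ E = E(r) r̂. Gaussian sphere of radius r = 0.709 m (r > R, so the entire charge is enclosed).
Q_enc = -21.4 μC = -2.14×10^-5 C.
Since E is radial and uniform over the Gaussian sphere, Φ = E·4πr² = Q_enc/ε₀.
E = k|Q_enc|/r² = (8.99×10^9)(2.14×10^-5)/(0.709)² = 3.83e5 N/C.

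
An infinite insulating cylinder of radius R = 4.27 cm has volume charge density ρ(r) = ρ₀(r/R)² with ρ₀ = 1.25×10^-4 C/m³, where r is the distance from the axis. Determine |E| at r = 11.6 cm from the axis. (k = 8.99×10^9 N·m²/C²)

By cylindrical symmetry E is radial; use a coaxial Gaussian cylinder of radius 11.6 cm and length L (r > R, full charge per length enclosed).
λ_enc = 2π ∫₀^R ρ₀(r'/R)^2 r' dr' = 2πρ₀R²/4 = 3.58×10^-7 C/m.
Gauss's law: E·2πrL = λ_enc L/ε₀.
E = 2k|λ_enc|/r = 2(8.99×10^9)(3.58×10^-7)/(0.116) = 5.55e4 N/C.

E = 5.55×10^4 V/m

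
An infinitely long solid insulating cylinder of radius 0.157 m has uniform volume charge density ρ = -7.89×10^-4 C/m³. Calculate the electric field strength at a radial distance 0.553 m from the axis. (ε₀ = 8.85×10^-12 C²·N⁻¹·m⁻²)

By cylindrical symmetry E is radial; use a coaxial Gaussian cylinder of radius 0.553 m and length L (r > 0.157 m, full cross-section enclosed).
λ_enc = ρ·πR² = (-7.89×10^-4)π(0.157)² = -6.11e-5 C/m.
Gauss's law: E·2πrL = λ_enc L/ε₀.
E = |λ_enc|/(2πε₀r) = (6.11×10^-5)/(2π·8.85×10^-12·0.553) = 1.99e6 N/C.

|E| = 1.99×10^6 N/C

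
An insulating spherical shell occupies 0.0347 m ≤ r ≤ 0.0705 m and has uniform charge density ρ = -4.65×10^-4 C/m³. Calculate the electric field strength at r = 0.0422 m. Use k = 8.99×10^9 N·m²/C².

By spherical symmetry E is radial; choose a Gaussian sphere of radius r = 0.0422 m (within the shell material, 0.0347 m < r < 0.0705 m).
Only the shell between 0.0347 m and r is enclosed: Q_enc = ρ·(4π/3)(r³ − a³) = (-4.65×10^-4)·(4π/3)·((0.0422)³ − (0.0347)³) = -6.50×10^-8 C.
Gauss's law: E·4πr² = Q_enc/ε₀.
E = k|Q_enc|/r² = (8.99×10^9)(6.50e-8)/(0.0422)² = 3.28×10^5 N/C.

|E| = 3.28e5 N/C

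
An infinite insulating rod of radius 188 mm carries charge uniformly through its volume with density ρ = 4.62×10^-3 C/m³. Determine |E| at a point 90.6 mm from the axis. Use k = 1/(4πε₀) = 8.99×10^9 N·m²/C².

|E| = 2.36e7 N/C

By cylindrical symmetry E is radial; use a coaxial Gaussian cylinder of radius 90.6 mm and length L (r < R).
Charge inside radius r per length L is ρ·πr²·L, so λ_enc = ρπr² = 1.191×10^-4 C/m.
By Gauss's law (flux through the curved wall only), E·2πrL = λ_enc L/ε₀.
E = 2k|λ_enc|/r = 2(8.99×10^9)(1.191×10^-4)/(0.0906) = 2.36×10^7 N/C.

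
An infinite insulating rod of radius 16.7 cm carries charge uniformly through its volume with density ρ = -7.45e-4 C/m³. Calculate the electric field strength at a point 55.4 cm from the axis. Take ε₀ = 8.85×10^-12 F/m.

|E| ≈ 2.12×10^6 N/C

Take a coaxial cylindrical Gaussian surface of radius r = 55.4 cm and length L (r > 16.7 cm, full cross-section enclosed).
λ_enc = ρ·πR² = (-7.45×10^-4)π(0.167)² = -6.527e-5 C/m.
By Gauss's law (flux through the curved wall only), E·2πrL = λ_enc L/ε₀.
E = |λ_enc|/(2πε₀r) = (6.527×10^-5)/(2π·8.85×10^-12·0.554) = 2.12×10^6 N/C.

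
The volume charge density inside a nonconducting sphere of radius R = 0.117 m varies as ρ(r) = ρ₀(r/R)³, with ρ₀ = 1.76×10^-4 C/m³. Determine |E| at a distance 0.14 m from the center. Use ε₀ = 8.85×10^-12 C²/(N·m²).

Use a concentric Gaussian sphere at r = 0.14 m (r > R, all charge enclosed).
Q_enc = 4π ∫₀^R ρ₀(r'/R)^3 r'² dr' = 4πρ₀R³/6 = 5.904e-7 C.
Gauss's law: E·4πr² = Q_enc/ε₀.
E = |Q_enc|/(4πε₀r²) = (5.904e-7)/(4π·8.85×10^-12·(0.14)²) = 2.71×10^5 N/C.

E ≈ 2.71×10^5 N/C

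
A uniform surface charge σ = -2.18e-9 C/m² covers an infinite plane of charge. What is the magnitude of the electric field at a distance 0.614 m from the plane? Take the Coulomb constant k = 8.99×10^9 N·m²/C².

|E| = 123 N/C

By planar symmetry E is perpendicular to the sheet and uniform; use a Gaussian pillbox with flat faces of area A on each side of the sheet.
Only the two end caps contribute flux: Φ = 2EA. With Q_enc = σA, Gauss's law gives E = |σ|/(2ε₀).
E = 2πk|σ| = 2π(8.99×10^9)(2.18e-9) = 123 N/C.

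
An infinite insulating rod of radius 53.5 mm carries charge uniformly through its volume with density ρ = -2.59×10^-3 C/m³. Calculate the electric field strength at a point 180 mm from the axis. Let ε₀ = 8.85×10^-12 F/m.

E ≈ 2.33×10^6 N/C

By cylindrical symmetry E is radial; use a coaxial Gaussian cylinder of radius 180 mm and length L (r > 53.5 mm, full cross-section enclosed).
λ_enc = ρ·πR² = (-2.59e-3)π(0.0535)² = -2.329×10^-5 C/m.
By Gauss's law (flux through the curved wall only), E·2πrL = λ_enc L/ε₀.
E = |λ_enc|/(2πε₀r) = (2.329e-5)/(2π·8.85×10^-12·0.18) = 2.33×10^6 N/C.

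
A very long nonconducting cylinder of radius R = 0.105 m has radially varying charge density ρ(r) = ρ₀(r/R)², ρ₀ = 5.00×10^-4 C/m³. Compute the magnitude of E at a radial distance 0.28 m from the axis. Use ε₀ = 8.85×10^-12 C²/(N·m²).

5.56×10^5 V/m

Take a coaxial cylindrical Gaussian surface of radius r = 0.28 m and length L (r > R, full charge per length enclosed).
λ_enc = 2π ∫₀^R ρ₀(r'/R)^2 r' dr' = 2πρ₀R²/4 = 8.659e-6 C/m.
Gauss's law: E·2πrL = λ_enc L/ε₀.
E = |λ_enc|/(2πε₀r) = (8.659×10^-6)/(2π·8.85×10^-12·0.28) = 5.56e5 N/C.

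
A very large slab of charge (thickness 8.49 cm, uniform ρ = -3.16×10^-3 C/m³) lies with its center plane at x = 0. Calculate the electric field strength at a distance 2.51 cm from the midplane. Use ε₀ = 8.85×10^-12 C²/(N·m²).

E = 8.96×10^6 V/m

By symmetry E is perpendicular to the slab. A Gaussian pillbox from −2.51 cm to +2.51 cm (face area A) lies entirely within the slab.
Q_enc = ρ·(2x)·A and flux = 2EA, so 2EA = 2ρxA/ε₀ ⇒ E = |ρ|x/ε₀.
E = (3.16e-3)(0.0251)/(8.85×10^-12) = 8.96×10^6 N/C.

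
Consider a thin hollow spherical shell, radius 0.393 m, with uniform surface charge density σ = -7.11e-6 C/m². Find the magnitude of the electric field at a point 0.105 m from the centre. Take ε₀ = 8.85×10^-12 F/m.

E = 0

Symmetry ⇒ E = E(r) r̂. Gaussian sphere of radius r = 0.105 m (inside the shell, r < 0.393 m).
All the charge is outside the Gaussian surface: Q_enc = 0, hence E = 0 everywhere inside the shell.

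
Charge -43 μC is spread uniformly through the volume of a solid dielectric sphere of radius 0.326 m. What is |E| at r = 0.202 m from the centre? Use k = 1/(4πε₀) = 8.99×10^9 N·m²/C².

Symmetry ⇒ E = E(r) r̂. Gaussian sphere of radius r = 0.202 m (r < R).
For a uniform sphere the enclosed fraction is (r/R)³, so Q_enc = (-43 μC)(0.202/0.326)³ = -1.023×10^-5 C.
Gauss's law: E·4πr² = Q_enc/ε₀.
E = k|Q_enc|/r² = (8.99×10^9)(1.023×10^-5)/(0.202)² = 2.25×10^6 N/C.

E ≈ 2.25×10^6 N/C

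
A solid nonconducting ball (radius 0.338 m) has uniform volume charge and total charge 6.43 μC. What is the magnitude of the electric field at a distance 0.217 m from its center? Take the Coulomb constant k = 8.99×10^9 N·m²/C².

Symmetry ⇒ E = E(r) r̂. Gaussian sphere of radius r = 0.217 m (r < R).
For a uniform sphere the enclosed fraction is (r/R)³, so Q_enc = (6.43 μC)(0.217/0.338)³ = 1.702e-6 C.
Since E is radial and uniform over the Gaussian sphere, Φ = E·4πr² = Q_enc/ε₀.
E = k|Q_enc|/r² = (8.99×10^9)(1.702×10^-6)/(0.217)² = 3.25×10^5 N/C.

3.25e5 V/m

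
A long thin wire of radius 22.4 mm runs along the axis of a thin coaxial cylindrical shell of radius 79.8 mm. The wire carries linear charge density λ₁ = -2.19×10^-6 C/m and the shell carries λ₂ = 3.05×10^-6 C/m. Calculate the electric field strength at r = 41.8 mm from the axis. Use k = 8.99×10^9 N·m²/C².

|E| = 9.42×10^5 N/C

Take a coaxial cylindrical Gaussian surface of radius r = 41.8 mm and length L (between the conductors, 22.4 mm < r < 79.8 mm).
The shell at 79.8 mm lies outside the Gaussian surface, so λ_enc = λ₁ = -2.19×10^-6 C/m.
Since E is radial and uniform over the curved surface, Φ = E·2πrL = Q_enc/ε₀ = λ_enc L/ε₀.
E = 2k|λ_enc|/r = 2(8.99×10^9)(2.19e-6)/(0.0418) = 9.42e5 N/C.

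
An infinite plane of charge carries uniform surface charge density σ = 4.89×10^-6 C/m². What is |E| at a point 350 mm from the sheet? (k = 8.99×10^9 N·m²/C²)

|E| = 2.76e5 N/C

The symmetry is planar: E is normal to the sheet and the same magnitude on both sides. Take a pillbox straddling the sheet with end-cap area A.
Flux Φ = 2EA and Q_enc = σA, so 2EA = σA/ε₀ ⇒ E = |σ|/(2ε₀), independent of distance.
E = 2πk|σ| = 2π(8.99×10^9)(4.89×10^-6) = 2.76e5 N/C.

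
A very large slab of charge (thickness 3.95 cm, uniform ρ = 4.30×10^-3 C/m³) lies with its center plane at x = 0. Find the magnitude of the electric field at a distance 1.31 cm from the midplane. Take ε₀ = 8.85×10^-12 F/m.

By symmetry E is perpendicular to the slab. A Gaussian pillbox from −1.31 cm to +1.31 cm (face area A) lies entirely within the slab.
Q_enc = ρ·(2x)·A and flux = 2EA, so 2EA = 2ρxA/ε₀ ⇒ E = |ρ|x/ε₀.
E = (4.30e-3)(0.0131)/(8.85×10^-12) = 6.36×10^6 N/C.

|E| = 6.36×10^6 N/C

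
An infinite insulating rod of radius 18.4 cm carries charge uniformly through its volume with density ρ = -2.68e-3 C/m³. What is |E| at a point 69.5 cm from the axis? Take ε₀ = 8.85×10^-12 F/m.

7.38×10^6 N/C

By cylindrical symmetry E is radial; use a coaxial Gaussian cylinder of radius 69.5 cm and length L (r > 18.4 cm, full cross-section enclosed).
λ_enc = ρ·πR² = (-2.68×10^-3)π(0.184)² = -2.85e-4 C/m.
By Gauss's law (flux through the curved wall only), E·2πrL = λ_enc L/ε₀.
E = |λ_enc|/(2πε₀r) = (2.85×10^-4)/(2π·8.85×10^-12·0.695) = 7.38×10^6 N/C.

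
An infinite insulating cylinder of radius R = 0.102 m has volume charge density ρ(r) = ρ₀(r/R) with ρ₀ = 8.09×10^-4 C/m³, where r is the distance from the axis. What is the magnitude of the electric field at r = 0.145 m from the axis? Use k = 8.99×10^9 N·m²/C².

E = 2.19e6 N/C

By cylindrical symmetry E is radial; use a coaxial Gaussian cylinder of radius 0.145 m and length L (r > R, full charge per length enclosed).
λ_enc = 2π ∫₀^R ρ₀(r'/R)^1 r' dr' = 2πρ₀R²/3 = 1.763e-5 C/m.
Applying ∮E·dA = Q_enc/ε₀ with the end caps contributing no flux:
E = 2k|λ_enc|/r = 2(8.99×10^9)(1.763×10^-5)/(0.145) = 2.19×10^6 N/C.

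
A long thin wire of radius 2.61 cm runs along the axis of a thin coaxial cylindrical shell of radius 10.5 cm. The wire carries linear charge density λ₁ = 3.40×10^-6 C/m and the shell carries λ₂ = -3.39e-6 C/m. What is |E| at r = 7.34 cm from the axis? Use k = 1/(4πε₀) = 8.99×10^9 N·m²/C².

Take a coaxial cylindrical Gaussian surface of radius r = 7.34 cm and length L (between the conductors, 2.61 cm < r < 10.5 cm).
Only the inner wire is enclosed; the outer shell contributes nothing inside itself. λ_enc = λ₁ = 3.40e-6 C/m.
Since E is radial and uniform over the curved surface, Φ = E·2πrL = Q_enc/ε₀ = λ_enc L/ε₀.
E = 2k|λ_enc|/r = 2(8.99×10^9)(3.40×10^-6)/(0.0734) = 8.33×10^5 N/C.

E = 8.33×10^5 V/m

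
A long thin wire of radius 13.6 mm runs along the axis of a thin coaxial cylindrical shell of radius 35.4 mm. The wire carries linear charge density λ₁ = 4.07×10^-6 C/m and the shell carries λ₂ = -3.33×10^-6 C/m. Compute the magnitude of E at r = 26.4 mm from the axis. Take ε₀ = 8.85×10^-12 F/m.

E ≈ 2.77×10^6 V/m

Coaxial Gaussian cylinder, radius r = 26.4 mm, length L (between the conductors, 13.6 mm < r < 35.4 mm).
Only the inner wire is enclosed; the outer shell contributes nothing inside itself. λ_enc = λ₁ = 4.07e-6 C/m.
Gauss's law: E·2πrL = λ_enc L/ε₀.
E = |λ_enc|/(2πε₀r) = (4.07×10^-6)/(2π·8.85×10^-12·0.0264) = 2.77×10^6 N/C.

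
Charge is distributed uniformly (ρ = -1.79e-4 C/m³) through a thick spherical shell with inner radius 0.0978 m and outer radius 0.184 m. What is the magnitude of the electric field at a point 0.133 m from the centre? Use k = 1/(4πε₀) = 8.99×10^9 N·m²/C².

By spherical symmetry E is radial; choose a Gaussian sphere of radius r = 0.133 m (within the shell material, 0.0978 m < r < 0.184 m).
Only the shell between 0.0978 m and r is enclosed: Q_enc = ρ·(4π/3)(r³ − a³) = (-1.79e-4)·(4π/3)·((0.133)³ − (0.0978)³) = -1.063×10^-6 C.
Applying ∮E·dA = Q_enc/ε₀ with Φ = E(4πr²):
E = k|Q_enc|/r² = (8.99×10^9)(1.063e-6)/(0.133)² = 5.40e5 N/C.

E = 5.40×10^5 N/C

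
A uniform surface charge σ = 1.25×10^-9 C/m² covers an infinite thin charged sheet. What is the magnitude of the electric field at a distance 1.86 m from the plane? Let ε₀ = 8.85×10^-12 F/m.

Choose a cylindrical pillbox piercing the sheet, end faces (area A) parallel to it.
Only the two end caps contribute flux: Φ = 2EA. With Q_enc = σA, Gauss's law gives E = |σ|/(2ε₀).
E = |σ|/(2ε₀) = (1.25e-9)/(2·8.85×10^-12) = 70.6 N/C.

70.6 N/C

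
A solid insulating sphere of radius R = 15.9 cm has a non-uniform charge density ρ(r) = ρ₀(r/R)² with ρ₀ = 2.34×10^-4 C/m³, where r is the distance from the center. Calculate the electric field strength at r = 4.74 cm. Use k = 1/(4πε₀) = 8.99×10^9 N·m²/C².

E = 2.23e4 N/C

Use a concentric Gaussian sphere at r = 4.74 cm (r < R).
Integrate the density: Q_enc = 4π ∫₀^r ρ₀(r'/R)^2 r'² dr' = 4πρ₀ r^5/(5·R²) = 5.566×10^-9 C.
Gauss's law: E·4πr² = Q_enc/ε₀.
E = k|Q_enc|/r² = (8.99×10^9)(5.566e-9)/(0.0474)² = 2.23×10^4 N/C.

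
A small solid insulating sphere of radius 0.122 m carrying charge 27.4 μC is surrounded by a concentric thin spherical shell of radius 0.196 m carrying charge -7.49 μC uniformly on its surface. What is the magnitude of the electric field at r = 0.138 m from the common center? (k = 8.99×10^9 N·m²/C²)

Use a concentric Gaussian sphere at r = 0.138 m (between the bodies, 0.122 m < r < 0.196 m).
The shell at 0.196 m lies outside the Gaussian surface, so Q_enc = 27.4 μC = 2.74×10^-5 C.
Since E is radial and uniform over the Gaussian sphere, Φ = E·4πr² = Q_enc/ε₀.
E = k|Q_enc|/r² = (8.99×10^9)(2.74×10^-5)/(0.138)² = 1.29e7 N/C.

|E| ≈ 1.29e7 N/C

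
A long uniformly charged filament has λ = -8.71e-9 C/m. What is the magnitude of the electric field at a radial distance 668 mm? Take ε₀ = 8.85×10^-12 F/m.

E = 234 N/C

Take a coaxial cylindrical Gaussian surface of radius r = 668 mm and length L.
Q_enc = λL, so λ_enc = -8.71×10^-9 C/m.
Gauss's law: E·2πrL = λ_enc L/ε₀.
E = |λ_enc|/(2πε₀r) = (8.71e-9)/(2π·8.85×10^-12·0.668) = 234 N/C.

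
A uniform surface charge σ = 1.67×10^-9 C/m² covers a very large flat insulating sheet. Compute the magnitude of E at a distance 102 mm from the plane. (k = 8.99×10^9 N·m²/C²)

By planar symmetry E is perpendicular to the sheet and uniform; use a Gaussian pillbox with flat faces of area A on each side of the sheet.
Flux Φ = 2EA and Q_enc = σA, so 2EA = σA/ε₀ ⇒ E = |σ|/(2ε₀), independent of distance.
E = 2πk|σ| = 2π(8.99×10^9)(1.67×10^-9) = 94.3 N/C.

E ≈ 94.3 N/C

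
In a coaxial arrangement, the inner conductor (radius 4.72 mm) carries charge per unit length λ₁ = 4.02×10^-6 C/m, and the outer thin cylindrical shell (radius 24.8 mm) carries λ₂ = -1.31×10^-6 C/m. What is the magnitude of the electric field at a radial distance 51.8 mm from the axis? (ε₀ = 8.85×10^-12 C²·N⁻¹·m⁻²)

E = 9.41×10^5 N/C

Take a coaxial cylindrical Gaussian surface of radius r = 51.8 mm and length L (r > 24.8 mm, enclosing both).
λ_enc = λ₁ + λ₂ = (4.02×10^-6) + (-1.31×10^-6) = 2.71e-6 C/m.
Applying ∮E·dA = Q_enc/ε₀ with the end caps contributing no flux:
E = |λ_enc|/(2πε₀r) = (2.71×10^-6)/(2π·8.85×10^-12·0.0518) = 9.41e5 N/C.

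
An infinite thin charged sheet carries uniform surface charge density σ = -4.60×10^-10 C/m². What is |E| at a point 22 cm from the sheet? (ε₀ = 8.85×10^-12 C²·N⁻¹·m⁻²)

The symmetry is planar: E is normal to the sheet and the same magnitude on both sides. Take a pillbox straddling the sheet with end-cap area A.
Only the two end caps contribute flux: Φ = 2EA. With Q_enc = σA, Gauss's law gives E = |σ|/(2ε₀).
E = |σ|/(2ε₀) = (4.60×10^-10)/(2·8.85×10^-12) = 26 N/C.

|E| = 26 N/C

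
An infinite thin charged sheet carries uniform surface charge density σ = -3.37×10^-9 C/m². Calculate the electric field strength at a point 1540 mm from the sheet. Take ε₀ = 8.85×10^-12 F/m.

By planar symmetry E is perpendicular to the sheet and uniform; use a Gaussian pillbox with flat faces of area A on each side of the sheet.
Flux Φ = 2EA and Q_enc = σA, so 2EA = σA/ε₀ ⇒ E = |σ|/(2ε₀), independent of distance.
E = |σ|/(2ε₀) = (3.37×10^-9)/(2·8.85×10^-12) = 190 N/C.

|E| = 190 N/C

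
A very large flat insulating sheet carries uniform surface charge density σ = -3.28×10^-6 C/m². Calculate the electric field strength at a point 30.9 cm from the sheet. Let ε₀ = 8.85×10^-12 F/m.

Choose a cylindrical pillbox piercing the sheet, end faces (area A) parallel to it.
Flux Φ = 2EA and Q_enc = σA, so 2EA = σA/ε₀ ⇒ E = |σ|/(2ε₀), independent of distance.
E = |σ|/(2ε₀) = (3.28×10^-6)/(2·8.85×10^-12) = 1.85×10^5 N/C.

E ≈ 1.85×10^5 N/C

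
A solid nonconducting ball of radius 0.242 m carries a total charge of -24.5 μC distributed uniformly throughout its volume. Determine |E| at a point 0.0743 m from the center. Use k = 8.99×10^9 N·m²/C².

E ≈ 1.15×10^6 V/m

Use a concentric Gaussian sphere at r = 0.0743 m (r < R).
For a uniform sphere the enclosed fraction is (r/R)³, so Q_enc = (-24.5 μC)(0.0743/0.242)³ = -7.091×10^-7 C.
By Gauss's law, ∮E·dA = E·4πr² = Q_enc/ε₀.
E = k|Q_enc|/r² = (8.99×10^9)(7.091e-7)/(0.0743)² = 1.15e6 N/C.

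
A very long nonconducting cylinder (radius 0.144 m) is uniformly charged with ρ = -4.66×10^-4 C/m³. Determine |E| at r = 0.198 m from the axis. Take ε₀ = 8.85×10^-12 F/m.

By cylindrical symmetry E is radial; use a coaxial Gaussian cylinder of radius 0.198 m and length L (r > 0.144 m, full cross-section enclosed).
λ_enc = ρ·πR² = (-4.66e-4)π(0.144)² = -3.036×10^-5 C/m.
By Gauss's law (flux through the curved wall only), E·2πrL = λ_enc L/ε₀.
E = |λ_enc|/(2πε₀r) = (3.036e-5)/(2π·8.85×10^-12·0.198) = 2.76×10^6 N/C.

E ≈ 2.76e6 N/C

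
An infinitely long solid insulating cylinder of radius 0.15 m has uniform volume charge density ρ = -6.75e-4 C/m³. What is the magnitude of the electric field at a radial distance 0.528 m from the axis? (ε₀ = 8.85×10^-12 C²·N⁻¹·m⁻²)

Choose a coaxial cylinder of radius r = 0.528 m (arbitrary length L) as the Gaussian surface (r > 0.15 m, full cross-section enclosed).
λ_enc = ρ·πR² = (-6.75e-4)π(0.15)² = -4.771×10^-5 C/m.
Since E is radial and uniform over the curved surface, Φ = E·2πrL = Q_enc/ε₀ = λ_enc L/ε₀.
E = |λ_enc|/(2πε₀r) = (4.771×10^-5)/(2π·8.85×10^-12·0.528) = 1.63×10^6 N/C.

|E| = 1.63×10^6 V/m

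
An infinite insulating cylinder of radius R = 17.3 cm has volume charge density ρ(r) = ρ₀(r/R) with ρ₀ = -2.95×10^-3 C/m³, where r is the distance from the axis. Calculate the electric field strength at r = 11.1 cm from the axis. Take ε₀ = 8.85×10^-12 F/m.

|E| ≈ 7.91×10^6 N/C

Take a coaxial cylindrical Gaussian surface of radius r = 11.1 cm and length L (r < R).
λ_enc = ∫₀^r ρ(r')·2πr' dr' = (2πρ₀/R)·r^3/3 = -4.884e-5 C/m.
Since E is radial and uniform over the curved surface, Φ = E·2πrL = Q_enc/ε₀ = λ_enc L/ε₀.
E = |λ_enc|/(2πε₀r) = (4.884×10^-5)/(2π·8.85×10^-12·0.111) = 7.91×10^6 N/C.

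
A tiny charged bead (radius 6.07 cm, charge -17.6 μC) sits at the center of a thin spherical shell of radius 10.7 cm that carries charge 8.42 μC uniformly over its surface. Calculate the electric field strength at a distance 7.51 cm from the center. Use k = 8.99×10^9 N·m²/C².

|E| ≈ 2.81e7 N/C

Take a concentric spherical Gaussian surface of radius r = 7.51 cm (between the bodies, 6.07 cm < r < 10.7 cm).
The shell at 10.7 cm lies outside the Gaussian surface, so Q_enc = -17.6 μC = -1.76e-5 C.
Gauss's law: E·4πr² = Q_enc/ε₀.
E = k|Q_enc|/r² = (8.99×10^9)(1.76×10^-5)/(0.0751)² = 2.81×10^7 N/C.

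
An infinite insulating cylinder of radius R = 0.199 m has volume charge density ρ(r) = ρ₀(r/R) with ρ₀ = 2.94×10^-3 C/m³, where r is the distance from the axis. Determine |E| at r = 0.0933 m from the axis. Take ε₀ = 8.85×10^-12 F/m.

E = 4.84e6 N/C

Coaxial Gaussian cylinder, radius r = 0.0933 m, length L (r < R).
Integrating ρ over the cross-section to radius r: λ_enc = (2πρ₀/R) ∫₀^r r'^2 dr' = 2πρ₀ r^3/(3·R) = 2.513e-5 C/m.
Applying ∮E·dA = Q_enc/ε₀ with the end caps contributing no flux:
E = |λ_enc|/(2πε₀r) = (2.513×10^-5)/(2π·8.85×10^-12·0.0933) = 4.84×10^6 N/C.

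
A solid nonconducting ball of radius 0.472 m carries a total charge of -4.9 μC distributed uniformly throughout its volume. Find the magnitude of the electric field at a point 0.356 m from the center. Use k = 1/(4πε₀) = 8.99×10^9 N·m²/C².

|E| ≈ 1.49×10^5 N/C

Use a concentric Gaussian sphere at r = 0.356 m (r < R).
Only the charge within r is enclosed: Q_enc = Q·(r/R)³ = (-4.9 μC)·(0.356 m/0.472 m)³ = -2.102e-6 C.
Applying ∮E·dA = Q_enc/ε₀ with Φ = E(4πr²):
E = k|Q_enc|/r² = (8.99×10^9)(2.102×10^-6)/(0.356)² = 1.49e5 N/C.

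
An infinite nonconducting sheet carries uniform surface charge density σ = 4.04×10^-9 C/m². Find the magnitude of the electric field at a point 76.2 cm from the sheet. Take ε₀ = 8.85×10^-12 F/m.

By planar symmetry E is perpendicular to the sheet and uniform; use a Gaussian pillbox with flat faces of area A on each side of the sheet.
Flux Φ = 2EA and Q_enc = σA, so 2EA = σA/ε₀ ⇒ E = |σ|/(2ε₀), independent of distance.
E = |σ|/(2ε₀) = (4.04e-9)/(2·8.85×10^-12) = 228 N/C.

E ≈ 228 N/C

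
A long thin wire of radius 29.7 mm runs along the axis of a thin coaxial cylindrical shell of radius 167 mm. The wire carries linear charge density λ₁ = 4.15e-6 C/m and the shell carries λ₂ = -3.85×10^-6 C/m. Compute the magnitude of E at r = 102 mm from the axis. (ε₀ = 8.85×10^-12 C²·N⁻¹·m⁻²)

Coaxial Gaussian cylinder, radius r = 102 mm, length L (between the conductors, 29.7 mm < r < 167 mm).
The shell at 167 mm lies outside the Gaussian surface, so λ_enc = λ₁ = 4.15×10^-6 C/m.
Gauss's law: E·2πrL = λ_enc L/ε₀.
E = |λ_enc|/(2πε₀r) = (4.15×10^-6)/(2π·8.85×10^-12·0.102) = 7.32×10^5 N/C.

E = 7.32×10^5 V/m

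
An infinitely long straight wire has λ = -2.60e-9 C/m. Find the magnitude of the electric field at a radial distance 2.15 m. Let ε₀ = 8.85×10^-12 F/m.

Choose a coaxial cylinder of radius r = 2.15 m (arbitrary length L) as the Gaussian surface.
Q_enc = λL, so λ_enc = -2.60e-9 C/m.
Since E is radial and uniform over the curved surface, Φ = E·2πrL = Q_enc/ε₀ = λ_enc L/ε₀.
E = |λ_enc|/(2πε₀r) = (2.60e-9)/(2π·8.85×10^-12·2.15) = 21.7 N/C.

E ≈ 21.7 N/C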